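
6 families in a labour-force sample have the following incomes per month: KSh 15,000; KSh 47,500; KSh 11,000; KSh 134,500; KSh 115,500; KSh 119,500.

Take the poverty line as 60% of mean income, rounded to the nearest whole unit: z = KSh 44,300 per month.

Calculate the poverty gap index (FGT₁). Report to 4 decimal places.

0.2355

Below z: KSh 11,000, KSh 15,000 (q = 2 of N = 6).
Relative gaps: (44300−11000)/44300 = 0.7517; (44300−15000)/44300 = 0.6614.
Sum of shortfalls = 1.413093; P₁ averages over all N: 1.413093 / 6 = 0.2355.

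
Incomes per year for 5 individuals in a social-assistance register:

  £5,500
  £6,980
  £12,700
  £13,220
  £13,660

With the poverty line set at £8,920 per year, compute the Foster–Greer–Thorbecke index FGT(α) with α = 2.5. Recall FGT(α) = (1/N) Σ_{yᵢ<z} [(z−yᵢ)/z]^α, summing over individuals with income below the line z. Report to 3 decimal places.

0.023

Below z: £5,500, £6,980 (q = 2 of N = 5).
Shortfall ratios: (8920−5500)/8920 = 0.3834; (8920−6980)/8920 = 0.2175.
Raised to α = 2.5: 0.09102; 0.02206.
Sum = 0.113083; FGT(2.5) = 0.113083 / 5 = 0.023.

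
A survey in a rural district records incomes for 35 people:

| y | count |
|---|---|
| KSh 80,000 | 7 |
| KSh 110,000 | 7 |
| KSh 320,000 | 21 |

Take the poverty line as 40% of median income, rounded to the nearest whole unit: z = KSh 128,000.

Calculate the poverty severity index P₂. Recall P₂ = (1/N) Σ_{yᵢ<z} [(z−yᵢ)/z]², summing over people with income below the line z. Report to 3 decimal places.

Below z: 7×KSh 80,000, 7×KSh 110,000 (q = 14 of N = 35).
Normalized shortfalls: (128000−80000)/128000 = 0.3750 (×7); (128000−110000)/128000 = 0.1406 (×7).
Squared: 0.1406 (×7); 0.0198 (×7).
Sum = 1.122803; P₂ = 1.122803 / 35 = 0.032.

0.032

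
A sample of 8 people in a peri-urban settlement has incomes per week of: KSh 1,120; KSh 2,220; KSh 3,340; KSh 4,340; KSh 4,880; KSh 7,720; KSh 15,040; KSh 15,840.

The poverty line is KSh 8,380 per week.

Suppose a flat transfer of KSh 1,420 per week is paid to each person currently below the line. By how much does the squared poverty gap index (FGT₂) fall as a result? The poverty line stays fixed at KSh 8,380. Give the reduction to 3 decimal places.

0.114

Before: below the line — KSh 1,120, KSh 2,220, KSh 3,340, KSh 4,340, KSh 4,880, KSh 7,720; squared poverty gap index (FGT₂) = 0.25821.
After the KSh 1,420 transfer: below the line — KSh 2,540, KSh 3,640, KSh 4,760, KSh 5,760, KSh 6,300; squared poverty gap index (FGT₂) = 0.14395.
Reduction = 0.25821 − 0.14395 = 0.114.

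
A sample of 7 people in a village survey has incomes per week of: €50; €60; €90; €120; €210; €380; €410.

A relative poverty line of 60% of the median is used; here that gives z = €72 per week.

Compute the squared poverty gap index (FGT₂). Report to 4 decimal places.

Below z: €50, €60 (q = 2 of N = 7).
Shortfall ratios: (72−50)/72 = 0.3056; (72−60)/72 = 0.1667.
Squared: 0.0934; 0.0278.
Sum = 0.121142; P₂ = 0.121142 / 7 = 0.0173.

0.0173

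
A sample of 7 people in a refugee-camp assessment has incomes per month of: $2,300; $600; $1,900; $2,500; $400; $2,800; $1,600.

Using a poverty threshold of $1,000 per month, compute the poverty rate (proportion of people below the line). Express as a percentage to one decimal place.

28.6%

2 of the 7 people have income below $1,000.
H = 2/7 = 28.6%.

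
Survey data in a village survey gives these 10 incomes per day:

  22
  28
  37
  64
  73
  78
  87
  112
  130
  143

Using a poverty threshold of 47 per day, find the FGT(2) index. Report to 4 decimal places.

0.0492

Poor units: 22, 28, 37 (q = 3 of N = 10).
Normalized shortfalls: (47−22)/47 = 0.5319; (47−28)/47 = 0.4043; (47−37)/47 = 0.2128.
Squared: 0.2829; 0.1634; 0.0453.
Sum = 0.491625; P₂ = 0.491625 / 10 = 0.0492.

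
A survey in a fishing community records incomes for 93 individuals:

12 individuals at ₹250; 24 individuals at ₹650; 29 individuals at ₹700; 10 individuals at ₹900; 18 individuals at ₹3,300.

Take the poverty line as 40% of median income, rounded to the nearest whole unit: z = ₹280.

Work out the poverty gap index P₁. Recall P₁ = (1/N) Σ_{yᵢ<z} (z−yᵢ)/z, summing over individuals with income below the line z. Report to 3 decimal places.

0.014

Incomes under z: 12×₹250 (q = 12 of N = 93).
Shortfall ratios: (280−250)/280 = 0.1071 (×12).
Sum of shortfalls = 1.285714; P₁ averages over all N: 1.285714 / 93 = 0.014.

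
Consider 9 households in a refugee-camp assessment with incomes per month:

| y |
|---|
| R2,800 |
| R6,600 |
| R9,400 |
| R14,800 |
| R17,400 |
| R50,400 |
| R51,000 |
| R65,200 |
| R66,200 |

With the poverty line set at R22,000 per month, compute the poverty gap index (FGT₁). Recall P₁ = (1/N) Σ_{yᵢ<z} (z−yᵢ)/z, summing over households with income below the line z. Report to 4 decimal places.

Below the line: R2,800, R6,600, R9,400, R14,800, R17,400 (q = 5 of N = 9).
Normalized shortfalls: (22000−2800)/22000 = 0.8727; (22000−6600)/22000 = 0.7000; (22000−9400)/22000 = 0.5727; (22000−14800)/22000 = 0.3273; (22000−17400)/22000 = 0.2091.
Σ = 2.681818. Dividing by the full population N = 9 gives P₁ = 0.2980.

0.2980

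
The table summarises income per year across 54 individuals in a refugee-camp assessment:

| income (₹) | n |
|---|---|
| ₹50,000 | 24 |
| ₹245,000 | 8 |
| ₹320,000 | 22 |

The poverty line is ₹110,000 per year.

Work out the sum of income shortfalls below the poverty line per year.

₹1,440,000

Incomes under z: 24×₹50,000 (q = 24 of N = 54).
Individual gaps: 24×(110000−50000) = 1440000.
Aggregate gap = ₹1,440,000.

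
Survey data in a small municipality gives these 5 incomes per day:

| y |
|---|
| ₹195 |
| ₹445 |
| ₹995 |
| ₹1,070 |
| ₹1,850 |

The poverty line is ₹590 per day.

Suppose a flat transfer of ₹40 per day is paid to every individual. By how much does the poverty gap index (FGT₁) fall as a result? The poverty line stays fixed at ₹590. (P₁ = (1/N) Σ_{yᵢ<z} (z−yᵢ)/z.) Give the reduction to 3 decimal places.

0.027

Before: below the line — ₹195, ₹445; poverty gap index (FGT₁) = 0.18305.
After the ₹40 transfer: below the line — ₹235, ₹485; poverty gap index (FGT₁) = 0.15593.
Reduction = 0.18305 − 0.15593 = 0.027.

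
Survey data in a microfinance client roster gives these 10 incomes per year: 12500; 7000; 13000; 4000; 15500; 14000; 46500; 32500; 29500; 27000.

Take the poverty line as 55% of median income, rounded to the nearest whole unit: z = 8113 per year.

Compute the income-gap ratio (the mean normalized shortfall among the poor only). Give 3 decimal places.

0.322

Below the line: 4000, 7000 (q = 2 of N = 10).
Shortfall ratios (z−y)/z: 0.5070, 0.1372; sum = 0.644151.
The income-gap ratio divides by q (the poor only): 0.644151 / 2 = 0.322.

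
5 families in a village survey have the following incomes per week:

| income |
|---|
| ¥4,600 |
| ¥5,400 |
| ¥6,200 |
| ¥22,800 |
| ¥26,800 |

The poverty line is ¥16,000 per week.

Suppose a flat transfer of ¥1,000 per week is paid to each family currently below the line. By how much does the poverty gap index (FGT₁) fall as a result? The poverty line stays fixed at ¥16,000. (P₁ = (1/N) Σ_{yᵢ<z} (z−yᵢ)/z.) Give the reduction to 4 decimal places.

Before: below the line — ¥4,600, ¥5,400, ¥6,200; poverty gap index (FGT₁) = 0.397500.
After the ¥1,000 transfer: below the line — ¥5,600, ¥6,400, ¥7,200; poverty gap index (FGT₁) = 0.360000.
Reduction = 0.397500 − 0.360000 = 0.0375.

0.0375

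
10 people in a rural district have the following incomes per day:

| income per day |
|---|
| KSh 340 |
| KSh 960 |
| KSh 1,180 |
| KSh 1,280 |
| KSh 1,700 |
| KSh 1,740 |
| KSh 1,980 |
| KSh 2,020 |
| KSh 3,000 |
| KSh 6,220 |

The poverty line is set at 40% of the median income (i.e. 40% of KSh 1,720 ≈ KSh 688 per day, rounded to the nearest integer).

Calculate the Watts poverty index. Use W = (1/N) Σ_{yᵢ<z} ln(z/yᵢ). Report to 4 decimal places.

0.0705

Below the line: KSh 340 (q = 1 of N = 10).
Log gaps: ln(688/340) = 0.7048.
W = 0.704843 / 10 = 0.0705.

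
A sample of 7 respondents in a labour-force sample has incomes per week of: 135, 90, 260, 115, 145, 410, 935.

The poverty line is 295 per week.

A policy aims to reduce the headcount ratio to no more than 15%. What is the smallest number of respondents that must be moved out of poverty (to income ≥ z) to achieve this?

Currently q = 5 of N = 7 are below the line (H = 0.714).
A headcount ratio of at most 15% allows at most ⌊0.15 × 7⌋ = 1 poor respondents.
So at least 5 − 1 = 4 must be lifted.

4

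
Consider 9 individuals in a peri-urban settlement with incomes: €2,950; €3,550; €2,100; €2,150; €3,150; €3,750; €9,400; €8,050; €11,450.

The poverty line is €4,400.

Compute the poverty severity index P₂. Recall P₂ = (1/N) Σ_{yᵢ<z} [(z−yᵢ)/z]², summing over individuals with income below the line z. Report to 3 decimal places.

Incomes under z: €2,100, €2,150, €2,950, €3,150, €3,550, €3,750 (q = 6 of N = 9).
Relative gaps: (4400−2100)/4400 = 0.5227; (4400−2150)/4400 = 0.5114; (4400−2950)/4400 = 0.3295; (4400−3150)/4400 = 0.2841; (4400−3550)/4400 = 0.1932; (4400−3750)/4400 = 0.1477.
Squared: 0.2732; 0.2615; 0.1086; 0.0807; 0.0373; 0.0218.
Sum = 0.783187; P₂ = 0.783187 / 9 = 0.087.

0.087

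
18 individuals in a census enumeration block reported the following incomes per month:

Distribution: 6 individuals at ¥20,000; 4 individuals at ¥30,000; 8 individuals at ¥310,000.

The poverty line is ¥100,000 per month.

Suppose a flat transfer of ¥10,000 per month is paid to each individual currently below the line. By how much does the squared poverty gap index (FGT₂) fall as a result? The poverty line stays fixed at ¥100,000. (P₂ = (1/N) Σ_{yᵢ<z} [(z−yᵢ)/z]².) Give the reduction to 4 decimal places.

Before: below the line — 6×¥20,000, 4×¥30,000; squared poverty gap index (FGT₂) = 0.322222.
After the ¥10,000 transfer: below the line — 6×¥30,000, 4×¥40,000; squared poverty gap index (FGT₂) = 0.243333.
Reduction = 0.322222 − 0.243333 = 0.0789.

0.0789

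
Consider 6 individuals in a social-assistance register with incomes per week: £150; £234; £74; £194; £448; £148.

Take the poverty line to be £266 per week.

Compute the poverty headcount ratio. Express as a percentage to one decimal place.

5 of the 6 individuals have income below £266.
H = 5/6 = 83.3%.

83.3%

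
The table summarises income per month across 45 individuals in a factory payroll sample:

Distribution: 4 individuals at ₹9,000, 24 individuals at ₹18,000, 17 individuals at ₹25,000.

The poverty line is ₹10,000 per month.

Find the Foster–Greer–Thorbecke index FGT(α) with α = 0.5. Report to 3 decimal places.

Incomes under z: 4×₹9,000 (q = 4 of N = 45).
Shortfall ratios: (10000−9000)/10000 = 0.1000 (×4).
Raised to α = 0.5: 0.31623 (×4).
Sum = 1.264911; FGT(0.5) = 1.264911 / 45 = 0.028.

0.028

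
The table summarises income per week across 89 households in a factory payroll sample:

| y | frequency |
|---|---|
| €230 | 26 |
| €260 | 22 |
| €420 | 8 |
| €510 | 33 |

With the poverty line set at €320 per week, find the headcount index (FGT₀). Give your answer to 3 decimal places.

48 of the 89 households have income below €320.
H = 48/89 = 0.539.

0.539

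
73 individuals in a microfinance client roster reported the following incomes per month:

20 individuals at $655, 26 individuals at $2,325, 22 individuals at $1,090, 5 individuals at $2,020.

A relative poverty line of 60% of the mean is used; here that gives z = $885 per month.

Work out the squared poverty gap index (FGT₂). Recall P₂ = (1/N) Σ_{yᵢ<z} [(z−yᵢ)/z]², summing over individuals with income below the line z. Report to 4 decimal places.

0.0185

Poor units: 20×$655 (q = 20 of N = 73).
Normalized shortfalls: (885−655)/885 = 0.2599 (×20).
Squared: 0.0675 (×20).
Sum = 1.350825; P₂ = 1.350825 / 73 = 0.0185.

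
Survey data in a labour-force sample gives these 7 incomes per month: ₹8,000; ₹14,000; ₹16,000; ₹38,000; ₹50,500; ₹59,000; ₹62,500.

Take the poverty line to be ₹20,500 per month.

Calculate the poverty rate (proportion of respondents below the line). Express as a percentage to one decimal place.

42.9%

3 of the 7 respondents have income below ₹20,500.
H = 3/7 = 42.9%.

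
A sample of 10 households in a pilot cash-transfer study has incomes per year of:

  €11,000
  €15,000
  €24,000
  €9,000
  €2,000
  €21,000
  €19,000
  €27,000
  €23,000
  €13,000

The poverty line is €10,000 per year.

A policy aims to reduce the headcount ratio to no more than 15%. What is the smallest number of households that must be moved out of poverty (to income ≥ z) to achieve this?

1

Currently q = 2 of N = 10 are below the line (H = 0.200).
A headcount ratio of at most 15% allows at most ⌊0.15 × 10⌋ = 1 poor households.
So at least 2 − 1 = 1 must be lifted.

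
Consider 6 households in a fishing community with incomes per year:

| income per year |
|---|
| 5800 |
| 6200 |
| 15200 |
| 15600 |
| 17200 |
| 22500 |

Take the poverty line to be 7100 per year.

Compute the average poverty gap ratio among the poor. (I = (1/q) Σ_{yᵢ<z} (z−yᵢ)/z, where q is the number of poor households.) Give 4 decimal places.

0.1549

Below the line: 5800, 6200 (q = 2 of N = 6).
Relative gaps: 0.1831, 0.1268; sum = 0.309859.
The income-gap ratio divides by q (the poor only): 0.309859 / 2 = 0.1549.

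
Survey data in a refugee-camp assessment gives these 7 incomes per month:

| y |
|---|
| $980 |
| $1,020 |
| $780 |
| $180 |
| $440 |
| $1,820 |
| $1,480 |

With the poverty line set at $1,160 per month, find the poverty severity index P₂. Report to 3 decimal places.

0.178

Below z: $180, $440, $780, $980, $1,020 (q = 5 of N = 7).
Normalized shortfalls: (1160−180)/1160 = 0.8448; (1160−440)/1160 = 0.6207; (1160−780)/1160 = 0.3276; (1160−980)/1160 = 0.1552; (1160−1020)/1160 = 0.1207.
Squared: 0.7137; 0.3853; 0.1073; 0.0241; 0.0146.
Sum = 1.244946; P₂ = 1.244946 / 7 = 0.178.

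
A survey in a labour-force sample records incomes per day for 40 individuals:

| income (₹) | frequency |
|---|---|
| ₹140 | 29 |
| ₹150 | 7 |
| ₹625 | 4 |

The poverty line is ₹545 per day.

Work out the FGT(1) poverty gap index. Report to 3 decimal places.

Below z: 29×₹140, 7×₹150 (q = 36 of N = 40).
Shortfall ratios: (545−140)/545 = 0.7431 (×29); (545−150)/545 = 0.7248 (×7).
Sum of shortfalls = 26.623853; P₁ averages over all N: 26.623853 / 40 = 0.666.

0.666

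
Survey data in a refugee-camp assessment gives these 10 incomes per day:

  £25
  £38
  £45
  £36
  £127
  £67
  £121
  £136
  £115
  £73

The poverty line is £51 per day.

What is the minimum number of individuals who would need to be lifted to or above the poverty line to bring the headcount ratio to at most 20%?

2

4 of the 10 individuals are poor, so H = 4/10 = 0.400.
A headcount ratio of at most 20% allows at most ⌊0.20 × 10⌋ = 2 poor individuals.
So at least 4 − 2 = 2 must be lifted.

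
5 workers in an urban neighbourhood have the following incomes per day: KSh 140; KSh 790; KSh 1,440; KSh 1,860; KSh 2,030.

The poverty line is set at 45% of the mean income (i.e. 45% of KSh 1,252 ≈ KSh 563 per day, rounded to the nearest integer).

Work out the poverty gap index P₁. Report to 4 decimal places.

0.1503

Poor units: KSh 140 (q = 1 of N = 5).
Gap ratios (z−y)/z: (563−140)/563 = 0.7513.
Sum of shortfalls = 0.751332; P₁ averages over all N: 0.751332 / 5 = 0.1503.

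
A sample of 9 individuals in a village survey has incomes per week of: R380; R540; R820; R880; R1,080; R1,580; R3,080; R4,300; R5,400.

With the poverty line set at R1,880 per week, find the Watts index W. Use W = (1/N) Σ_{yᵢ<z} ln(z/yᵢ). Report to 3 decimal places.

Incomes under z: R380, R540, R820, R880, R1,080, R1,580 (q = 6 of N = 9).
Log shortfalls: ln(1880/380) = 1.5989; ln(1880/540) = 1.2475; ln(1880/820) = 0.8297; ln(1880/880) = 0.7591; ln(1880/1080) = 0.5543; ln(1880/1580) = 0.1738.
W = 5.163299 / 9 = 0.574.

0.574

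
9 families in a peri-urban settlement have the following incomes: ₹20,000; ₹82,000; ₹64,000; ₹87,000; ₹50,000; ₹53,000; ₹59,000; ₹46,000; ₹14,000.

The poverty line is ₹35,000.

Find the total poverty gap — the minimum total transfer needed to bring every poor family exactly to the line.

₹36,000

Incomes under z: ₹14,000, ₹20,000 (q = 2 of N = 9).
Individual gaps: 35000−14000 = 21000; 35000−20000 = 15000.
Aggregate gap = ₹36,000.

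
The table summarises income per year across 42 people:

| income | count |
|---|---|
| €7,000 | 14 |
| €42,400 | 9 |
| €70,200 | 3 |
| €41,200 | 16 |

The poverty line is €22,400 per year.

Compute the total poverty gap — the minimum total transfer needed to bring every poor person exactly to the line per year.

€215,600

Incomes under z: 14×€7,000 (q = 14 of N = 42).
Individual gaps: 14×(22400−7000) = 215600.
Aggregate gap = €215,600.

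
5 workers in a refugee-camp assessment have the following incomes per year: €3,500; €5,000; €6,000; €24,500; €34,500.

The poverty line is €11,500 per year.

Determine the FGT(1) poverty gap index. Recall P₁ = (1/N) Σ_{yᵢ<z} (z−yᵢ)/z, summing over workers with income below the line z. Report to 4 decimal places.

0.3478

Incomes under z: €3,500, €5,000, €6,000 (q = 3 of N = 5).
Normalized shortfalls: (11500−3500)/11500 = 0.6957; (11500−5000)/11500 = 0.5652; (11500−6000)/11500 = 0.4783.
Sum of shortfalls = 1.739130; P₁ averages over all N: 1.739130 / 5 = 0.3478.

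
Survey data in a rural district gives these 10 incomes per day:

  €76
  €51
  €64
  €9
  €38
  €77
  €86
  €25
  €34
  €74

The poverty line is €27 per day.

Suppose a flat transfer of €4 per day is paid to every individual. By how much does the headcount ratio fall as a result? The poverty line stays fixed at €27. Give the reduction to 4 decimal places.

Before: below the line — €9, €25; headcount ratio = 0.200000.
After the €4 transfer: below the line — €13; headcount ratio = 0.100000.
Reduction = 0.200000 − 0.100000 = 0.1000.

0.1000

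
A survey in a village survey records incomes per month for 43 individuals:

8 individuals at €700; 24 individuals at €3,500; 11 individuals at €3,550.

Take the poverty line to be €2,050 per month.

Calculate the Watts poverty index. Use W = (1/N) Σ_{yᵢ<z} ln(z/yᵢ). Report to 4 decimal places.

Below z: 8×€700 (q = 8 of N = 43).
Log gaps: ln(2050/700) = 1.0745 (×8).
W = 8.596118 / 43 = 0.1999.

0.1999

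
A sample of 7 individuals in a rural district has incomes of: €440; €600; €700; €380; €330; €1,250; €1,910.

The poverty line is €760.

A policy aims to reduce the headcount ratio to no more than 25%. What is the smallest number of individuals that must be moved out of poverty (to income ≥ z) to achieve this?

4

Currently q = 5 of N = 7 are below the line (H = 0.714).
A headcount ratio of at most 25% allows at most ⌊0.25 × 7⌋ = 1 poor individuals.
So at least 5 − 1 = 4 must be lifted.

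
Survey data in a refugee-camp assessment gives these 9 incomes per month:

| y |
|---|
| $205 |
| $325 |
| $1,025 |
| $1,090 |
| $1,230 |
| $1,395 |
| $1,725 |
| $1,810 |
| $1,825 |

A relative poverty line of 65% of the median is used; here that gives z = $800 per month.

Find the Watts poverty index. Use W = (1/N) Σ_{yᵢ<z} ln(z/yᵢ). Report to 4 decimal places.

0.2514

Poor units: $205, $325 (q = 2 of N = 9).
Log gaps: ln(800/205) = 1.3616; ln(800/325) = 0.9008.
W = 2.262388 / 9 = 0.2514.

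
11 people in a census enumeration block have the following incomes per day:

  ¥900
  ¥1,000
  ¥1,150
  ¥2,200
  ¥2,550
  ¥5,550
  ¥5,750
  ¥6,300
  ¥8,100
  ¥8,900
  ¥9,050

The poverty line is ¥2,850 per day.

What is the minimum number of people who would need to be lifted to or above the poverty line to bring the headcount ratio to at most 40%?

1

Currently q = 5 of N = 11 are below the line (H = 0.455).
A headcount ratio of at most 40% allows at most ⌊0.40 × 11⌋ = 4 poor people.
So at least 5 − 4 = 1 must be lifted.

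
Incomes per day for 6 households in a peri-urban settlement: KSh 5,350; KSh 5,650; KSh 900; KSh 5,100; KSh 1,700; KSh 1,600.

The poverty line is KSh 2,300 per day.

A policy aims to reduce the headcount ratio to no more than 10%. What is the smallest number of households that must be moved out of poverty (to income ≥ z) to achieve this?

3

Currently q = 3 of N = 6 are below the line (H = 0.500).
A headcount ratio of at most 10% allows at most ⌊0.10 × 6⌋ = 0 poor households.
So at least 3 − 0 = 3 must be lifted.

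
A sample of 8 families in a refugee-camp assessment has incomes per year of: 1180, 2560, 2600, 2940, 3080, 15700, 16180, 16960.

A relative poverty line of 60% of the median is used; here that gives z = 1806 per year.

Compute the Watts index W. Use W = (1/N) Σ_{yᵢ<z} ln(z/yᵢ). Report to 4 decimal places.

0.0532

Poor units: 1180 (q = 1 of N = 8).
Log gaps: ln(1806/1180) = 0.4256.
W = 0.425600 / 8 = 0.0532.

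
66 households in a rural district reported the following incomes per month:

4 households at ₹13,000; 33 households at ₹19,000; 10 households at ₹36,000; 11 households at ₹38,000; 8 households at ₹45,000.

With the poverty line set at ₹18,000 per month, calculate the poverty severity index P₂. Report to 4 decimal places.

0.0047

Below the line: 4×₹13,000 (q = 4 of N = 66).
Relative gaps: (18000−13000)/18000 = 0.2778 (×4).
Squared: 0.0772 (×4).
Sum = 0.308642; P₂ = 0.308642 / 66 = 0.0047.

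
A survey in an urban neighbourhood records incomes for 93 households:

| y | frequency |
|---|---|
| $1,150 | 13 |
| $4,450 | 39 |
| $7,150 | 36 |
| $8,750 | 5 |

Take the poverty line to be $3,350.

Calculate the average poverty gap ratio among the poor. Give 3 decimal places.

0.657

Below the line: 13×$1,150 (q = 13 of N = 93).
Relative gaps: 0.6567 (×13); sum = 8.537313.
I averages over the q = 13 poor units only: 8.537313 / 13 = 0.657.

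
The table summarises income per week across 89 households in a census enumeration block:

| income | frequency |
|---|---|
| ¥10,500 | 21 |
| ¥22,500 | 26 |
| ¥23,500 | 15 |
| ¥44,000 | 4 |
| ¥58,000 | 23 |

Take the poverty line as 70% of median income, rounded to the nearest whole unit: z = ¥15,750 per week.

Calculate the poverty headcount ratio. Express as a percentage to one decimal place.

21 of the 89 households have income below ¥15,750.
H = 21/89 = 23.6%.

23.6%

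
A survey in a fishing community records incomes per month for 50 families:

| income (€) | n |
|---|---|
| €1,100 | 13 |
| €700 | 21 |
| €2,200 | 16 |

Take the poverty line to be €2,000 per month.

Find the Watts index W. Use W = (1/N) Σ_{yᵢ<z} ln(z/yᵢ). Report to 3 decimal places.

Incomes under z: 21×€700, 13×€1,100 (q = 34 of N = 50).
Log gaps: ln(2000/700) = 1.0498 (×21); ln(2000/1100) = 0.5978 (×13).
W = 29.818146 / 50 = 0.596.

0.596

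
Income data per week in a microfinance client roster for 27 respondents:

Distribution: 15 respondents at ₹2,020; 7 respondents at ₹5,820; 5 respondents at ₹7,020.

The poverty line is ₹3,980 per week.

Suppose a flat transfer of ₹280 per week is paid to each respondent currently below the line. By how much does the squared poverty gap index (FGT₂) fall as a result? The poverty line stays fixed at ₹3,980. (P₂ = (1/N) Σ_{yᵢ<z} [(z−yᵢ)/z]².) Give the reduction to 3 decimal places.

Before: below the line — 15×₹2,020; squared poverty gap index (FGT₂) = 0.13473.
After the ₹280 transfer: below the line — 15×₹2,300; squared poverty gap index (FGT₂) = 0.09899.
Reduction = 0.13473 − 0.09899 = 0.036.

0.036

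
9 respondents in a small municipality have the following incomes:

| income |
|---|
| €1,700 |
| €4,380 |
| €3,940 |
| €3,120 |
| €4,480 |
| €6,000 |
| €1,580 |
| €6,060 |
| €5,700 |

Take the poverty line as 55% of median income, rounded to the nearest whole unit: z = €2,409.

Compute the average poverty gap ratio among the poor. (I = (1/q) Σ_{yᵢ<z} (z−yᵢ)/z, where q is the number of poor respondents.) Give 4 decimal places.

0.3192

Poor units: €1,580, €1,700 (q = 2 of N = 9).
Shortfall ratios (z−y)/z: 0.3441, 0.2943; sum = 0.638439.
The income-gap ratio divides by q (the poor only): 0.638439 / 2 = 0.3192.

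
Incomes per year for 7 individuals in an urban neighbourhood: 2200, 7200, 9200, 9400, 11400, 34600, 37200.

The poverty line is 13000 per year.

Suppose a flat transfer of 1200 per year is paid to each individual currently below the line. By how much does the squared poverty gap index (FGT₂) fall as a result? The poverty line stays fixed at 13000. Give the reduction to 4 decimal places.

0.0458

Before: below the line — 2200, 7200, 9200, 9400, 11400; squared poverty gap index (FGT₂) = 0.152358.
After the 1200 transfer: below the line — 3400, 8400, 10400, 10600, 12600; squared poverty gap index (FGT₂) = 0.106509.
Reduction = 0.152358 − 0.106509 = 0.0458.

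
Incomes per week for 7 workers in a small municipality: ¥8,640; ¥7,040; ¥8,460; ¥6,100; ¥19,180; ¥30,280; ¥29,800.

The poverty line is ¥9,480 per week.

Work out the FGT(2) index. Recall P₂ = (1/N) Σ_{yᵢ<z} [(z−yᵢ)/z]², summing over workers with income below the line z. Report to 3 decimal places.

0.030

Below the line: ¥6,100, ¥7,040, ¥8,460, ¥8,640 (q = 4 of N = 7).
Gap ratios (z−y)/z: (9480−6100)/9480 = 0.3565; (9480−7040)/9480 = 0.2574; (9480−8460)/9480 = 0.1076; (9480−8640)/9480 = 0.0886.
Squared: 0.1271; 0.0662; 0.0116; 0.0079.
Sum = 0.212795; P₂ = 0.212795 / 7 = 0.030.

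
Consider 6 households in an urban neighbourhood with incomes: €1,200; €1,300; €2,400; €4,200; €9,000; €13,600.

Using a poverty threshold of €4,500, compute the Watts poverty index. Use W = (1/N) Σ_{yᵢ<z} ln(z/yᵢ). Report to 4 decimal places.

0.5435

Incomes under z: €1,200, €1,300, €2,400, €4,200 (q = 4 of N = 6).
Log gaps: ln(4500/1200) = 1.3218; ln(4500/1300) = 1.2417; ln(4500/2400) = 0.6286; ln(4500/4200) = 0.0690.
W = 3.261071 / 6 = 0.5435.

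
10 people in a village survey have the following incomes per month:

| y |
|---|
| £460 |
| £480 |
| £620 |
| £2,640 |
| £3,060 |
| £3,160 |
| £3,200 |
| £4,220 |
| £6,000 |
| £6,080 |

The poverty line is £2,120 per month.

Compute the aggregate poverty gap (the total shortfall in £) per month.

£4,800

Below z: £460, £480, £620 (q = 3 of N = 10).
Individual gaps: 2120−460 = 1660; 2120−480 = 1640; 2120−620 = 1500.
Aggregate gap = £4,800.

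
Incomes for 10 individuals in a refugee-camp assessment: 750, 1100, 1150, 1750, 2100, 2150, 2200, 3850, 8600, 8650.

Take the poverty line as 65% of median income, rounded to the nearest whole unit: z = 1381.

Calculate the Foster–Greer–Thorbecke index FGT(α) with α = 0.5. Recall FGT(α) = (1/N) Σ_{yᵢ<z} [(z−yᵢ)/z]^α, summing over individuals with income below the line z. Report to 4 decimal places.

0.1536

Poor units: 750, 1100, 1150 (q = 3 of N = 10).
Normalized shortfalls: (1381−750)/1381 = 0.4569; (1381−1100)/1381 = 0.2035; (1381−1150)/1381 = 0.1673.
Raised to α = 0.5: 0.67596; 0.45108; 0.40899.
Sum = 1.536025; FGT(0.5) = 1.536025 / 10 = 0.1536.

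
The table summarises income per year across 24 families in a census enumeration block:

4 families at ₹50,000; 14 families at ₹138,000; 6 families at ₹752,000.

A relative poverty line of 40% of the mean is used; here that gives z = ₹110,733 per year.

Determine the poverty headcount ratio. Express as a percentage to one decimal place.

16.7%

4 of the 24 families have income below ₹110,733.
H = 4/24 = 16.7%.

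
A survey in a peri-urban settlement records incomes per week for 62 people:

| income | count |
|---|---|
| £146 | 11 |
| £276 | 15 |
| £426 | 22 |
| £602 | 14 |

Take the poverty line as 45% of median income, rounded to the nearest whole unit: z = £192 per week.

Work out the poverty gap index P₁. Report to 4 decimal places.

0.0425

Incomes under z: 11×£146 (q = 11 of N = 62).
Shortfall ratios: (192−146)/192 = 0.2396 (×11).
Sum of shortfalls = 2.635417; P₁ averages over all N: 2.635417 / 62 = 0.0425.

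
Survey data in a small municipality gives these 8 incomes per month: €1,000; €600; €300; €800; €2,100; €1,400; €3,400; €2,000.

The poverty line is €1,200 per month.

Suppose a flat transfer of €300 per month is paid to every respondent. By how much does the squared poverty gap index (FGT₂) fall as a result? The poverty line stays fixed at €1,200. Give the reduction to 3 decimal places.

Before: below the line — €300, €600, €800, €1,000; squared poverty gap index (FGT₂) = 0.11892.
After the €300 transfer: below the line — €600, €900, €1,100; squared poverty gap index (FGT₂) = 0.03993.
Reduction = 0.11892 − 0.03993 = 0.079.

0.079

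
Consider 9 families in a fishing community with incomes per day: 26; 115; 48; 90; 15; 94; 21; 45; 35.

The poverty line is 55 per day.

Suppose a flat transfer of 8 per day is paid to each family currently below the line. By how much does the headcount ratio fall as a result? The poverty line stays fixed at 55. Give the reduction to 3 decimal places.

0.111

Before: below the line — 15, 21, 26, 35, 45, 48; headcount ratio = 0.66667.
After the 8 transfer: below the line — 23, 29, 34, 43, 53; headcount ratio = 0.55556.
Reduction = 0.66667 − 0.55556 = 0.111.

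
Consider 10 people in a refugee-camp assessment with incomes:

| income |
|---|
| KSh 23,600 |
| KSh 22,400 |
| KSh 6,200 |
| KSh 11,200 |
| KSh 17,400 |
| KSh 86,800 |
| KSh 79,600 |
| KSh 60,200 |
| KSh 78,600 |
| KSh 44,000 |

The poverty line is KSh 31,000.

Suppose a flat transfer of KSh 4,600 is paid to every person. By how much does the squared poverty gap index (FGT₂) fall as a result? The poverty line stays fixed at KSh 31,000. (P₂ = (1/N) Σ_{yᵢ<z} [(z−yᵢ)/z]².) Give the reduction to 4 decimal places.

0.0600

Before: below the line — KSh 6,200, KSh 11,200, KSh 17,400, KSh 22,400, KSh 23,600; squared poverty gap index (FGT₂) = 0.137436.
After the KSh 4,600 transfer: below the line — KSh 10,800, KSh 15,800, KSh 22,000, KSh 27,000, KSh 28,200; squared poverty gap index (FGT₂) = 0.077411.
Reduction = 0.137436 − 0.077411 = 0.0600.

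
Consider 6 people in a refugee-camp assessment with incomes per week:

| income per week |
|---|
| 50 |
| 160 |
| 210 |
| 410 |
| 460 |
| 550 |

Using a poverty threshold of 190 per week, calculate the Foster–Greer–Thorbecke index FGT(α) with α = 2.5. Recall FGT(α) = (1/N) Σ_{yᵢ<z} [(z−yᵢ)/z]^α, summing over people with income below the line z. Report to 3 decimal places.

Below the line: 50, 160 (q = 2 of N = 6).
Relative gaps: (190−50)/190 = 0.7368; (190−160)/190 = 0.1579.
Raised to α = 2.5: 0.46605; 0.00991.
Sum = 0.475960; FGT(2.5) = 0.475960 / 6 = 0.079.

0.079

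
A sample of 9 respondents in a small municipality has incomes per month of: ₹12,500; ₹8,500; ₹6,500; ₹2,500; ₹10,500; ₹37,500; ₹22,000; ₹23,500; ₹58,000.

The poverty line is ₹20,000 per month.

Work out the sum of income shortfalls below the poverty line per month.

Poor units: ₹2,500, ₹6,500, ₹8,500, ₹10,500, ₹12,500 (q = 5 of N = 9).
Individual gaps: 20000−2500 = 17500; 20000−6500 = 13500; 20000−8500 = 11500; 20000−10500 = 9500; 20000−12500 = 7500.
Aggregate gap = ₹59,500.

₹59,500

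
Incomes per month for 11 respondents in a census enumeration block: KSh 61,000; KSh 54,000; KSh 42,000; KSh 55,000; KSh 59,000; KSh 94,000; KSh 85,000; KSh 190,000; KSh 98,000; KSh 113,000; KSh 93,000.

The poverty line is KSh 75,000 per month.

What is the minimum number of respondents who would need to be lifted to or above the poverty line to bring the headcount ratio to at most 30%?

2

Currently q = 5 of N = 11 are below the line (H = 0.455).
A headcount ratio of at most 30% allows at most ⌊0.30 × 11⌋ = 3 poor respondents.
So at least 5 − 3 = 2 must be lifted.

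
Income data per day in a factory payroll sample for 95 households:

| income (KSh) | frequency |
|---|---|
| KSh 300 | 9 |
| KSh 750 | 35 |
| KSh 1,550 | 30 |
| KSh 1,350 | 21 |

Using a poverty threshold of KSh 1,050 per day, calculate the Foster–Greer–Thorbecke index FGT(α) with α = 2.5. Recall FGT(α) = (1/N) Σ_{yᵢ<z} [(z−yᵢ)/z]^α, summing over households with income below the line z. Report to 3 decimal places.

Below the line: 9×KSh 300, 35×KSh 750 (q = 44 of N = 95).
Shortfall ratios: (1050−300)/1050 = 0.7143 (×9); (1050−750)/1050 = 0.2857 (×35).
Raised to α = 2.5: 0.43120 (×9); 0.04363 (×35).
Sum = 5.408017; FGT(2.5) = 5.408017 / 95 = 0.057.

0.057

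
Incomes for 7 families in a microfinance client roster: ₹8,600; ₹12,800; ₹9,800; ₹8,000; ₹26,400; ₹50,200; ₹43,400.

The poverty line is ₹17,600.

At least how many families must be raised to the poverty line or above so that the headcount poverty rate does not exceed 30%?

4 of the 7 families are poor, so H = 4/7 = 0.571.
A headcount ratio of at most 30% allows at most ⌊0.30 × 7⌋ = 2 poor families.
So at least 4 − 2 = 2 must be lifted.

2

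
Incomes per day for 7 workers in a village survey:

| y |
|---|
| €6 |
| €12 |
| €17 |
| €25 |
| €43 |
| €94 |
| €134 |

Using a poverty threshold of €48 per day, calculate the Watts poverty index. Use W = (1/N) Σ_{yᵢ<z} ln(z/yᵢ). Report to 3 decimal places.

Below z: €6, €12, €17, €25, €43 (q = 5 of N = 7).
ln(z/y) terms: ln(48/6) = 2.0794; ln(48/12) = 1.3863; ln(48/17) = 1.0380; ln(48/25) = 0.6523; ln(48/43) = 0.1100.
W = 5.266050 / 7 = 0.752.

0.752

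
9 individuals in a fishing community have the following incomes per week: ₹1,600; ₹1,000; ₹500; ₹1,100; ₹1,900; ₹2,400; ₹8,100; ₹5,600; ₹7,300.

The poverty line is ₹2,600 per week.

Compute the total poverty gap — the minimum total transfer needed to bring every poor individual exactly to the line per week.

Poor units: ₹500, ₹1,000, ₹1,100, ₹1,600, ₹1,900, ₹2,400 (q = 6 of N = 9).
Individual gaps: 2600−500 = 2100; 2600−1000 = 1600; 2600−1100 = 1500; 2600−1600 = 1000; 2600−1900 = 700; 2600−2400 = 200.
Aggregate gap = ₹7,100.

₹7,100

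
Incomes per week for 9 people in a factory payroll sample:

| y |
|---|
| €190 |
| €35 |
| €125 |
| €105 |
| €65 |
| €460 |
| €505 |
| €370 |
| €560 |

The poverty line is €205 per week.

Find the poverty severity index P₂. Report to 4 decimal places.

Poor units: €35, €65, €105, €125, €190 (q = 5 of N = 9).
Gap ratios (z−y)/z: (205−35)/205 = 0.8293; (205−65)/205 = 0.6829; (205−105)/205 = 0.4878; (205−125)/205 = 0.3902; (205−190)/205 = 0.0732.
Squared: 0.6877; 0.4664; 0.2380; 0.1523; 0.0054.
Sum = 1.549673; P₂ = 1.549673 / 9 = 0.1722.

0.1722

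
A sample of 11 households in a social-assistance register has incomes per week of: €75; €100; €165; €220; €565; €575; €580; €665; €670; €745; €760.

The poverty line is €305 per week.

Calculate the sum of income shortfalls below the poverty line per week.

Incomes under z: €75, €100, €165, €220 (q = 4 of N = 11).
Individual gaps: 305−75 = 230; 305−100 = 205; 305−165 = 140; 305−220 = 85.
Aggregate gap = €660.

€660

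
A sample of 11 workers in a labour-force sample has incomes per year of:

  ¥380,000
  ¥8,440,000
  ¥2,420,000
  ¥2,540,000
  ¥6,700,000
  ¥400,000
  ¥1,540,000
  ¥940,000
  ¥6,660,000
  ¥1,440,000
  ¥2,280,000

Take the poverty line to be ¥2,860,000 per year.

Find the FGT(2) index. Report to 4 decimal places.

Incomes under z: ¥380,000, ¥400,000, ¥940,000, ¥1,440,000, ¥1,540,000, ¥2,280,000, ¥2,420,000, ¥2,540,000 (q = 8 of N = 11).
Relative gaps: (2860000−380000)/2860000 = 0.8671; (2860000−400000)/2860000 = 0.8601; (2860000−940000)/2860000 = 0.6713; (2860000−1440000)/2860000 = 0.4965; (2860000−1540000)/2860000 = 0.4615; (2860000−2280000)/2860000 = 0.2028; (2860000−2420000)/2860000 = 0.1538; (2860000−2540000)/2860000 = 0.1119.
Squared: 0.7519; 0.7398; 0.4507; 0.2465; 0.2130; 0.0411; 0.0237; 0.0125.
Sum = 2.479290; P₂ = 2.479290 / 11 = 0.2254.

0.2254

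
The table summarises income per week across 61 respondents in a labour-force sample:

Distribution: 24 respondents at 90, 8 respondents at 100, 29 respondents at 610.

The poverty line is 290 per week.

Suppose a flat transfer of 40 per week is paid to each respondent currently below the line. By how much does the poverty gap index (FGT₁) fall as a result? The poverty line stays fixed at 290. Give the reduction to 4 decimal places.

0.0724

Before: below the line — 24×90, 8×100; poverty gap index (FGT₁) = 0.357264.
After the 40 transfer: below the line — 24×130, 8×140; poverty gap index (FGT₁) = 0.284907.
Reduction = 0.357264 − 0.284907 = 0.0724.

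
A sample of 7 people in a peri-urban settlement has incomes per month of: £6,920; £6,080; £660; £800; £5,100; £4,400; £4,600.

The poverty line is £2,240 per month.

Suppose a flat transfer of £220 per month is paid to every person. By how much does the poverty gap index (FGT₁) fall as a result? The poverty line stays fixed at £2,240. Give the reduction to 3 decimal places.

Before: below the line — £660, £800; poverty gap index (FGT₁) = 0.19260.
After the £220 transfer: below the line — £880, £1,020; poverty gap index (FGT₁) = 0.16454.
Reduction = 0.19260 − 0.16454 = 0.028.

0.028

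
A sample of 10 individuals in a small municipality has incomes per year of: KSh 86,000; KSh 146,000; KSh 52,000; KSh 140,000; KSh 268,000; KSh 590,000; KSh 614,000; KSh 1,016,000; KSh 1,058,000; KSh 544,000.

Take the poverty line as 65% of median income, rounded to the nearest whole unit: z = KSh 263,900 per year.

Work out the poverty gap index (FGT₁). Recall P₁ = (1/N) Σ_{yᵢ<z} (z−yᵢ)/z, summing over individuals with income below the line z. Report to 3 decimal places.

0.239

Poor units: KSh 52,000, KSh 86,000, KSh 140,000, KSh 146,000 (q = 4 of N = 10).
Gap ratios (z−y)/z: (263900−52000)/263900 = 0.8030; (263900−86000)/263900 = 0.6741; (263900−140000)/263900 = 0.4695; (263900−146000)/263900 = 0.4468.
Sum of shortfalls = 2.393331; P₁ averages over all N: 2.393331 / 10 = 0.239.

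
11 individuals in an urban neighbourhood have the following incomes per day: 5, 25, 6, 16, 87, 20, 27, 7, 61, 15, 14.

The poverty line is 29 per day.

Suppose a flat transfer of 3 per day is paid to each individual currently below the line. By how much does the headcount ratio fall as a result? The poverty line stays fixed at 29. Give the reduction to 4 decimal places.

0.0909

Before: below the line — 5, 6, 7, 14, 15, 16, 20, 25, 27; headcount ratio = 0.818182.
After the 3 transfer: below the line — 8, 9, 10, 17, 18, 19, 23, 28; headcount ratio = 0.727273.
Reduction = 0.818182 − 0.727273 = 0.0909.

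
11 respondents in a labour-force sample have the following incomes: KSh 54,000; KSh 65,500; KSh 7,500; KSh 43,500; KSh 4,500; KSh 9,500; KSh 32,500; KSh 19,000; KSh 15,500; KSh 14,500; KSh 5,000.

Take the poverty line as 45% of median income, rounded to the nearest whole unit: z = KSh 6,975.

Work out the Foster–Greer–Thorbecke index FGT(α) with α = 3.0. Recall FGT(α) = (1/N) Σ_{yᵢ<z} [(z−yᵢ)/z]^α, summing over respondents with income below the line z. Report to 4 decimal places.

Poor units: KSh 4,500, KSh 5,000 (q = 2 of N = 11).
Gap ratios (z−y)/z: (6975−4500)/6975 = 0.3548; (6975−5000)/6975 = 0.2832.
Raised to α = 3.0: 0.04468; 0.02270.
Sum = 0.067380; FGT(3.0) = 0.067380 / 11 = 0.0061.

0.0061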